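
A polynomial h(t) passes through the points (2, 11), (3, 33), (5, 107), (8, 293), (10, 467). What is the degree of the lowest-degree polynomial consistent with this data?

Divided differences on the nodes 2, 3, 5, 8, 10:
  order 0: 11  33  107  293  467
  order 1: 22  37  62  87
  order 2: 5  5  5
  order 3: 0  0
  order 4: 0
The order-2 divided differences are all 5 (nonzero) and every higher order vanishes, so the data lies on a polynomial of degree exactly 2.

2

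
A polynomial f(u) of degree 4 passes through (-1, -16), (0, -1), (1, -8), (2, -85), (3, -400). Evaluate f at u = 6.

-6253

Using the Lagrange interpolation formula with nodes -1, 0, 1, 2, 3:
  L_0(u) = u(u - 1)(u - 2)(u - 3) / 24
  L_1(u) = (u + 1)(u - 1)(u - 2)(u - 3) / -6
  L_2(u) = (u + 1)u(u - 2)(u - 3) / 4
  L_3(u) = (u + 1)u(u - 1)(u - 3) / -6
  L_4(u) = (u + 1)u(u - 1)(u - 2) / 24
Then f(u) = -16·L_0(u) - 1·L_1(u) - 8·L_2(u) - 85·L_3(u) - 400·L_4(u).
Expanding and collecting terms gives f(u) = -5u⁴ + 2u³ - 6u² + 2u - 1.
Evaluating at u = 6: f(6) = -6253.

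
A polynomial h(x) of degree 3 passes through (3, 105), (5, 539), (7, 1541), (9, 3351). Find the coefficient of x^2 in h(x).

Write h(x) = ax^3 + bx^2 + cx + d. Substituting each data point gives a linear system:
  27a + 9b + 3c + d = 105
  125a + 25b + 5c + d = 539
  343a + 49b + 7c + d = 1541
  729a + 81b + 9c + d = 3351
Solving the system yields a = 5, b = -4, c = 4, d = -6.
So h(x) = 5x^3 - 4x^2 + 4x - 6.
The coefficient of x^2 is -4.

-4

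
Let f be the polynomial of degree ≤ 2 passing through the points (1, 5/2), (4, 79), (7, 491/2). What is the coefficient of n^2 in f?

5

Write f(n) = an^2 + bn + c. Substituting each data point gives a linear system:
  a + b + c = 5/2
  16a + 4b + c = 79
  49a + 7b + c = 491/2
Solving the system yields a = 5, b = 1/2, c = -3.
So f(n) = 5n^2 + (1/2)n - 3.
The leading coefficient is 5.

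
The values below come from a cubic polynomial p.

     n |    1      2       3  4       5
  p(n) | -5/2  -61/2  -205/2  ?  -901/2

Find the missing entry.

On equispaced nodes a degree-3 polynomial has vanishing fourth forward difference, so
  p(1) - 4·p(2) + 6·p(3) - 4·p(4) + p(5) = 0.
Substituting the known values and solving for p(4):
  -4·p(4) = 946
  p(4) = -473/2.

-473/2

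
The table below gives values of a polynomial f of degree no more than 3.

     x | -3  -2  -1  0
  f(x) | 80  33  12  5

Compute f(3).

Forward differences of the values at x = -3, -2, -1, 0:
  f  : 80  33  12  5
  Δ  : -47  -21  -7
  Δ^2: 26  14
  Δ^3: -12
The third differences are constant, confirming degree 3.
Interpolating (Newton forward form) and evaluating at x = 3 gives f(3) = -52.

-52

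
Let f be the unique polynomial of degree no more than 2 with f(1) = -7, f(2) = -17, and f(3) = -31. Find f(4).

Forward differences of the values at s = 1, 2, 3:
  f  : -7  -17  -31
  Δ  : -10  -14
  Δ^2: -4
The second differences are constant, confirming degree 2.
Interpolating (Newton forward form) and evaluating at s = 4 gives f(4) = -49.

-49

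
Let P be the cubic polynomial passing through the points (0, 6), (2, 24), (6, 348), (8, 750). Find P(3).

Write P(t) = at^3 + bt^2 + ct + d. Substituting each data point gives a linear system:
  d = 6
  8a + 4b + 2c + d = 24
  216a + 36b + 6c + d = 348
  512a + 64b + 8c + d = 750
Solving the system yields a = 1, b = 4, c = -3, d = 6.
So P(t) = t^3 + 4t^2 - 3t + 6.
Then P(3) = 60.

60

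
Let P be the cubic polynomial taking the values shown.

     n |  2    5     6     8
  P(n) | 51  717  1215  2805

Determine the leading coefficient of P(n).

5

Write P(n) = an^3 + bn^2 + cn + d. Substituting each data point gives a linear system:
  8a + 4b + 2c + d = 51
  125a + 25b + 5c + d = 717
  216a + 36b + 6c + d = 1215
  512a + 64b + 8c + d = 2805
Solving the system yields a = 5, b = 4, c = -1, d = -3.
So P(n) = 5n³ + 4n² - n - 3.
The leading coefficient is 5.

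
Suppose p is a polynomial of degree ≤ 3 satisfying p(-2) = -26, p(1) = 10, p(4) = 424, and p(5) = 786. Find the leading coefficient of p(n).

Write p(n) = an^3 + bn^2 + cn + d. Substituting each data point gives a linear system:
  -8a + 4b - 2c + d = -26
  a + b + c + d = 10
  64a + 16b + 4c + d = 424
  125a + 25b + 5c + d = 786
Solving the system yields a = 5, b = 6, c = 3, d = -4.
So p(n) = 5n^3 + 6n^2 + 3n - 4.
The leading coefficient is 5.

5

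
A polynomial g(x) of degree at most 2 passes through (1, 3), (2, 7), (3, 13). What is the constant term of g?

Write g(x) = ax^2 + bx + c. Substituting each data point gives a linear system:
  a + b + c = 3
  4a + 2b + c = 7
  9a + 3b + c = 13
Solving the system yields a = 1, b = 1, c = 1.
So g(x) = x² + x + 1.
The constant term is 1.

1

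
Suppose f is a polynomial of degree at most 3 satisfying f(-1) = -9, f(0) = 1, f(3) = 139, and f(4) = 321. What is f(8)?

2529

Using the Lagrange interpolation formula with nodes -1, 0, 3, 4:
  L_0(x) = x(x - 3)(x - 4) / -20
  L_1(x) = (x + 1)(x - 3)(x - 4) / 12
  L_2(x) = (x + 1)x(x - 4) / -12
  L_3(x) = (x + 1)x(x - 3) / 20
Then f(x) = -9·L_0(x) + 1·L_1(x) + 139·L_2(x) + 321·L_3(x).
Expanding and collecting terms gives f(x) = 5x^3 - x^2 + 4x + 1.
Evaluating at x = 8: f(8) = 2529.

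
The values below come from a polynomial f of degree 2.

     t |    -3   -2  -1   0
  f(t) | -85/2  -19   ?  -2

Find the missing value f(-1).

-11/2

The 3 known points determine the degree-2 polynomial uniquely.
Write f(t) = at^2 + bt + c. Substituting each data point gives a linear system:
  9a - 3b + c = -85/2
  4a - 2b + c = -19
  c = -2
Solving the system yields a = -5, b = -3/2, c = -2.
So f(t) = -5t^2 - (3/2)t - 2.
Then f(-1) = -11/2.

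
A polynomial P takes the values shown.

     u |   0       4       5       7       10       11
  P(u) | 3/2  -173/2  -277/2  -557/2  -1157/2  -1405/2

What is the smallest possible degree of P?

2

Divided differences on the nodes 0, 4, 5, 7, 10, 11:
  order 0: 3/2  -173/2  -277/2  -557/2  -1157/2  -1405/2
  order 1: -22  -52  -70  -100  -124
  order 2: -6  -6  -6  -6
  order 3: 0  0  0
  order 4: 0  0
  order 5: 0
The order-2 divided differences are all -6 (nonzero) and every higher order vanishes, so the data lies on a polynomial of degree exactly 2.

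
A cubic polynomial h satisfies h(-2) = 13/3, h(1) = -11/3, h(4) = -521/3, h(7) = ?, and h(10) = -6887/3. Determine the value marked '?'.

The 4 known points determine the degree-3 polynomial uniquely.
Write h(n) = an^3 + bn^2 + cn + d. Substituting each data point gives a linear system:
  -8a + 4b - 2c + d = 13/3
  a + b + c + d = -11/3
  64a + 16b + 4c + d = -521/3
  1000a + 100b + 10c + d = -6887/3
Solving the system yields a = -2, b = -3, c = 1/3, d = 1.
So h(n) = -2n^3 - 3n^2 + (1/3)n + 1.
Then h(7) = -2489/3.

-2489/3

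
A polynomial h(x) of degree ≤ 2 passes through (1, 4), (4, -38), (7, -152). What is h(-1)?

-8

Using the Lagrange interpolation formula with nodes 1, 4, 7:
  L_0(x) = (x - 4)(x - 7) / 18
  L_1(x) = (x - 1)(x - 7) / -9
  L_2(x) = (x - 1)(x - 4) / 18
Then h(x) = 4·L_0(x) - 38·L_1(x) - 152·L_2(x).
Expanding and collecting terms gives h(x) = -4x^2 + 6x + 2.
Evaluating at x = -1: h(-1) = -8.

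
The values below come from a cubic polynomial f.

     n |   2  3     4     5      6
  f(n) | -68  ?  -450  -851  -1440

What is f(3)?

On equispaced nodes a degree-3 polynomial has vanishing fourth forward difference, so
  f(2) - 4·f(3) + 6·f(4) - 4·f(5) + f(6) = 0.
Substituting the known values and solving for f(3):
  -4·f(3) = 804
  f(3) = -201.

-201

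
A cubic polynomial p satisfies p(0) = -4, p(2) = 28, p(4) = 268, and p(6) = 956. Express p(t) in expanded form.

Using the Lagrange interpolation formula with nodes 0, 2, 4, 6:
  L_0(t) = (t - 2)(t - 4)(t - 6) / -48
  L_1(t) = t(t - 4)(t - 6) / 16
  L_2(t) = t(t - 2)(t - 6) / -16
  L_3(t) = t(t - 2)(t - 4) / 48
Then p(t) = -4·L_0(t) + 28·L_1(t) + 268·L_2(t) + 956·L_3(t).
Expanding and collecting terms gives p(t) = 5t^3 - 4t^2 + 4t - 4.
Check: p(6) = 956. ✓

p(t) = 5t^3 - 4t^2 + 4t - 4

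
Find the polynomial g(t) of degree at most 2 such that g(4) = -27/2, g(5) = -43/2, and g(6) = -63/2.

Using the Lagrange interpolation formula with nodes 4, 5, 6:
  L_0(t) = (t - 5)(t - 6) / 2
  L_1(t) = (t - 4)(t - 6) / -1
  L_2(t) = (t - 4)(t - 5) / 2
Then g(t) = -27/2·L_0(t) - 43/2·L_1(t) - 63/2·L_2(t).
Expanding and collecting terms gives g(t) = -t^2 + t - 3/2.
Check: g(6) = -63/2. ✓

g(t) = -t^2 + t - 3/2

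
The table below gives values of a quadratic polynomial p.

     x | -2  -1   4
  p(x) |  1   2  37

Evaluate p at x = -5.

Write p(x) = ax^2 + bx + c. Substituting each data point gives a linear system:
  4a - 2b + c = 1
  a - b + c = 2
  16a + 4b + c = 37
Solving the system yields a = 1, b = 4, c = 5.
So p(x) = x² + 4x + 5.
Then p(-5) = 10.

10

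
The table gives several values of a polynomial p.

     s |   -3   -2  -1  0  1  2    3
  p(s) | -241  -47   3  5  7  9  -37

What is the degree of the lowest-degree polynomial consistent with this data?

4

Forward differences of the values at s = -3, -2, -1, 0, 1, 2, 3:
  p  : -241  -47  3  5  7  9  -37
  Δ  : 194  50  2  2  2  -46
  Δ^2: -144  -48  0  0  -48
  Δ^3: 96  48  0  -48
  Δ^4: -48  -48  -48
  Δ^5: 0  0
  Δ^6: 0
The fourth differences are constant (-48) and nonzero, while all higher differences vanish, so the minimal degree is 4.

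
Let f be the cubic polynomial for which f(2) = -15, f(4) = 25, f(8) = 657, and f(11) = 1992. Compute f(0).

1

Write f(n) = an^3 + bn^2 + cn + d. Substituting each data point gives a linear system:
  8a + 4b + 2c + d = -15
  64a + 16b + 4c + d = 25
  512a + 64b + 8c + d = 657
  1331a + 121b + 11c + d = 1992
Solving the system yields a = 2, b = -5, c = -6, d = 1.
So f(n) = 2n³ - 5n² - 6n + 1.
Then f(0) = 1.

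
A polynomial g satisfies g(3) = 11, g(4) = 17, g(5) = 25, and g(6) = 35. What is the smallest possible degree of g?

2

Forward differences of the values at t = 3, 4, 5, 6:
  g  : 11  17  25  35
  Δ  : 6  8  10
  Δ^2: 2  2
  Δ^3: 0
The second differences are constant (2) and nonzero, while all higher differences vanish, so the minimal degree is 2.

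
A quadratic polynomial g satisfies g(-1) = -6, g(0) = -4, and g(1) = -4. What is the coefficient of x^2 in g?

-1

Write g(x) = ax^2 + bx + c. Substituting each data point gives a linear system:
  a - b + c = -6
  c = -4
  a + b + c = -4
Solving the system yields a = -1, b = 1, c = -4.
So g(x) = -x^2 + x - 4.
The leading coefficient is -1.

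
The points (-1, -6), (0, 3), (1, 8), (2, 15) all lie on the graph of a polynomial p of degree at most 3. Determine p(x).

Write p(x) = ax^3 + bx^2 + cx + d. Substituting each data point gives a linear system:
  -a + b - c + d = -6
  d = 3
  a + b + c + d = 8
  8a + 4b + 2c + d = 15
Solving the system yields a = 1, b = -2, c = 6, d = 3.
So p(x) = x^3 - 2x^2 + 6x + 3.
Check: p(1) = 8. ✓

p(x) = x^3 - 2x^2 + 6x + 3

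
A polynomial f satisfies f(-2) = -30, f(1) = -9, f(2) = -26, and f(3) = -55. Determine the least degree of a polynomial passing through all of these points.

Divided differences on the nodes -2, 1, 2, 3:
  order 0: -30  -9  -26  -55
  order 1: 7  -17  -29
  order 2: -6  -6
  order 3: 0
The order-2 divided differences are all -6 (nonzero) and every higher order vanishes, so the data lies on a polynomial of degree exactly 2.

2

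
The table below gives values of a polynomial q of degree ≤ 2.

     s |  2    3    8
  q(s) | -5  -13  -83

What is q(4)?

-23

Write q(s) = as^2 + bs + c. Substituting each data point gives a linear system:
  4a + 2b + c = -5
  9a + 3b + c = -13
  64a + 8b + c = -83
Solving the system yields a = -1, b = -3, c = 5.
So q(s) = -s² - 3s + 5.
Then q(4) = -23.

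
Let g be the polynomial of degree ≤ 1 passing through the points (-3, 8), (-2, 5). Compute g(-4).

Using the Lagrange interpolation formula with nodes -3, -2:
  L_0(x) = (x + 2) / -1
  L_1(x) = (x + 3) / 1
Then g(x) = 8·L_0(x) + 5·L_1(x).
Expanding and collecting terms gives g(x) = -3x - 1.
Evaluating at x = -4: g(-4) = 11.

11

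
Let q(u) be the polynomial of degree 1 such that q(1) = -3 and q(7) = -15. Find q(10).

-21

Using the Lagrange interpolation formula with nodes 1, 7:
  L_0(u) = (u - 7) / -6
  L_1(u) = (u - 1) / 6
Then q(u) = -3·L_0(u) - 15·L_1(u).
Expanding and collecting terms gives q(u) = -2u - 1.
Evaluating at u = 10: q(10) = -21.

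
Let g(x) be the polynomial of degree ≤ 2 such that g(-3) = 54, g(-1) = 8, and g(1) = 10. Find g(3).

Forward differences of the values at x = -3, -1, 1:
  g  : 54  8  10
  Δ  : -46  2
  Δ^2: 48
The second differences are constant, confirming degree 2.
Interpolating (Newton forward form) and evaluating at x = 3 gives g(3) = 60.

60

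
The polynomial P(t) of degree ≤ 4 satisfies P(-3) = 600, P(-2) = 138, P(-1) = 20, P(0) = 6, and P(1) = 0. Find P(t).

Write P(t) = at^4 + bt^3 + ct^2 + dt + e. Substituting each data point gives a linear system:
  81a - 27b + 9c - 3d + e = 600
  16a - 8b + 4c - 2d + e = 138
  a - b + c - d + e = 20
  e = 6
  a + b + c + d + e = 0
Solving the system yields a = 6, b = -4, c = -2, d = -6, e = 6.
So P(t) = 6t^4 - 4t^3 - 2t^2 - 6t + 6.
Check: P(-3) = 600. ✓

P(t) = 6t^4 - 4t^3 - 2t^2 - 6t + 6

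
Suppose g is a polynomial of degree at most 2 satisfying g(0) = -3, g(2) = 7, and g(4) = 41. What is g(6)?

Write g(n) = an^2 + bn + c. Substituting each data point gives a linear system:
  c = -3
  4a + 2b + c = 7
  16a + 4b + c = 41
Solving the system yields a = 3, b = -1, c = -3.
So g(n) = 3n^2 - n - 3.
Then g(6) = 99.

99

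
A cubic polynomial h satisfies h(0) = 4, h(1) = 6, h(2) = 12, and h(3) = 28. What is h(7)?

Forward differences of the values at n = 0, 1, 2, 3:
  h  : 4  6  12  28
  Δ  : 2  6  16
  Δ^2: 4  10
  Δ^3: 6
The third differences are constant, confirming degree 3.
Interpolating (Newton forward form) and evaluating at n = 7 gives h(7) = 312.

312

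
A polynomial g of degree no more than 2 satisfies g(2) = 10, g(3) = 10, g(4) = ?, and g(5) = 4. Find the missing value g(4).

On equispaced nodes a degree-2 polynomial has vanishing third forward difference, so
  - g(2) + 3·g(3) - 3·g(4) + g(5) = 0.
Substituting the known values and solving for g(4):
  -3·g(4) = -24
  g(4) = 8.

8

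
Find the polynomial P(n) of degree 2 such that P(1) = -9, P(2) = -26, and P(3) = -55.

P(n) = -6n^2 + n - 4

Write P(n) = an^2 + bn + c. Substituting each data point gives a linear system:
  a + b + c = -9
  4a + 2b + c = -26
  9a + 3b + c = -55
Solving the system yields a = -6, b = 1, c = -4.
So P(n) = -6n² + n - 4.
Check: P(2) = -26. ✓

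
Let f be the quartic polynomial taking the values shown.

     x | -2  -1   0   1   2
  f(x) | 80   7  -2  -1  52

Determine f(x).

Write f(x) = ax^4 + bx^3 + cx^2 + dx + e. Substituting each data point gives a linear system:
  16a - 8b + 4c - 2d + e = 80
  a - b + c - d + e = 7
  e = -2
  a + b + c + d + e = -1
  16a + 8b + 4c + 2d + e = 52
Solving the system yields a = 4, b = -1, c = 1, d = -3, e = -2.
So f(x) = 4x^4 - x^3 + x^2 - 3x - 2.
Check: f(0) = -2. ✓

f(x) = 4x^4 - x^3 + x^2 - 3x - 2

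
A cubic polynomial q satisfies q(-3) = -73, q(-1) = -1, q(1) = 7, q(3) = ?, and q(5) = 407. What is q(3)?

95

On equispaced nodes a degree-3 polynomial has vanishing fourth forward difference, so
  q(-3) - 4·q(-1) + 6·q(1) - 4·q(3) + q(5) = 0.
Substituting the known values and solving for q(3):
  -4·q(3) = -380
  q(3) = 95.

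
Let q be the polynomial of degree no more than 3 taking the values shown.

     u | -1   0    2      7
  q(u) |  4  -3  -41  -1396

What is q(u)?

Write q(u) = au^3 + bu^2 + cu + d. Substituting each data point gives a linear system:
  -a + b - c + d = 4
  d = -3
  8a + 4b + 2c + d = -41
  343a + 49b + 7c + d = -1396
Solving the system yields a = -4, b = 0, c = -3, d = -3.
So q(u) = -4u^3 - 3u - 3.
Check: q(7) = -1396. ✓

q(u) = -4u^3 - 3u - 3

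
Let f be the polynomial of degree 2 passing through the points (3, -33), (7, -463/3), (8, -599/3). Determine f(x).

f(x) = -3x^2 - (1/3)x - 5

Write f(x) = ax^2 + bx + c. Substituting each data point gives a linear system:
  9a + 3b + c = -33
  49a + 7b + c = -463/3
  64a + 8b + c = -599/3
Solving the system yields a = -3, b = -1/3, c = -5.
So f(x) = -3x^2 - (1/3)x - 5.
Check: f(8) = -599/3. ✓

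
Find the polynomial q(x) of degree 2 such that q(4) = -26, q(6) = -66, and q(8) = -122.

Write q(x) = ax^2 + bx + c. Substituting each data point gives a linear system:
  16a + 4b + c = -26
  36a + 6b + c = -66
  64a + 8b + c = -122
Solving the system yields a = -2, b = 0, c = 6.
So q(x) = -2x² + 6.
Check: q(8) = -122. ✓

q(x) = -2x^2 + 6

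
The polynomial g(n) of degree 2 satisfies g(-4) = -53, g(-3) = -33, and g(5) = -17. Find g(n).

g(n) = -2n^2 + 6n + 3

Write g(n) = an^2 + bn + c. Substituting each data point gives a linear system:
  16a - 4b + c = -53
  9a - 3b + c = -33
  25a + 5b + c = -17
Solving the system yields a = -2, b = 6, c = 3.
So g(n) = -2n^2 + 6n + 3.
Check: g(5) = -17. ✓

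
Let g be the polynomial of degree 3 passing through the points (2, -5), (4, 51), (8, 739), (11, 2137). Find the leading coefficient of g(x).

Write g(x) = ax^3 + bx^2 + cx + d. Substituting each data point gives a linear system:
  8a + 4b + 2c + d = -5
  64a + 16b + 4c + d = 51
  512a + 64b + 8c + d = 739
  1331a + 121b + 11c + d = 2137
Solving the system yields a = 2, b = -4, c = -4, d = 3.
So g(x) = 2x³ - 4x² - 4x + 3.
The leading coefficient is 2.

2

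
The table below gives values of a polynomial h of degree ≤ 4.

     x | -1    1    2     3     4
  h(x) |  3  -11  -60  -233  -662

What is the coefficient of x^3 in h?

-2

Write h(x) = ax^4 + bx^3 + cx^2 + dx + e. Substituting each data point gives a linear system:
  a - b + c - d + e = 3
  a + b + c + d + e = -11
  16a + 8b + 4c + 2d + e = -60
  81a + 27b + 9c + 3d + e = -233
  256a + 64b + 16c + 4d + e = -662
Solving the system yields a = -2, b = -2, c = 0, d = -5, e = -2.
So h(x) = -2x^4 - 2x^3 - 5x - 2.
The coefficient of x^3 is -2.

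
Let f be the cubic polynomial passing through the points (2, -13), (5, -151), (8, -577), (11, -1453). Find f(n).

Write f(n) = an^3 + bn^2 + cn + d. Substituting each data point gives a linear system:
  8a + 4b + 2c + d = -13
  125a + 25b + 5c + d = -151
  512a + 64b + 8c + d = -577
  1331a + 121b + 11c + d = -1453
Solving the system yields a = -1, b = -1, c = 0, d = -1.
So f(n) = -n^3 - n^2 - 1.
Check: f(8) = -577. ✓

f(n) = -n^3 - n^2 - 1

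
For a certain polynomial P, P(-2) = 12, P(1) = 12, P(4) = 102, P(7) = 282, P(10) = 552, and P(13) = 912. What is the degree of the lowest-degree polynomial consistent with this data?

Forward differences of the values at t = -2, 1, 4, 7, 10, 13:
  P  : 12  12  102  282  552  912
  Δ  : 0  90  180  270  360
  Δ^2: 90  90  90  90
  Δ^3: 0  0  0
  Δ^4: 0  0
  Δ^5: 0
The second differences are constant (90) and nonzero, while all higher differences vanish, so the minimal degree is 2.

2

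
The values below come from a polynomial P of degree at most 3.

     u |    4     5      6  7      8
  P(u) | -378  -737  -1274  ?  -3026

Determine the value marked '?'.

On equispaced nodes a degree-3 polynomial has vanishing fourth forward difference, so
  P(4) - 4·P(5) + 6·P(6) - 4·P(7) + P(8) = 0.
Substituting the known values and solving for P(7):
  -4·P(7) = 8100
  P(7) = -2025.

-2025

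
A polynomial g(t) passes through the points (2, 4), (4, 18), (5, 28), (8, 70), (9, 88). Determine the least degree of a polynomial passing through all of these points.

2

Divided differences on the nodes 2, 4, 5, 8, 9:
  order 0: 4  18  28  70  88
  order 1: 7  10  14  18
  order 2: 1  1  1
  order 3: 0  0
  order 4: 0
The order-2 divided differences are all 1 (nonzero) and every higher order vanishes, so the data lies on a polynomial of degree exactly 2.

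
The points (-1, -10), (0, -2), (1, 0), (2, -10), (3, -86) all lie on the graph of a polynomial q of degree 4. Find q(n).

q(n) = -2n^4 + 3n^3 - n^2 + 2n - 2

Using the Lagrange interpolation formula with nodes -1, 0, 1, 2, 3:
  L_0(n) = n(n - 1)(n - 2)(n - 3) / 24
  L_1(n) = (n + 1)(n - 1)(n - 2)(n - 3) / -6
  L_2(n) = (n + 1)n(n - 2)(n - 3) / 4
  L_3(n) = (n + 1)n(n - 1)(n - 3) / -6
  L_4(n) = (n + 1)n(n - 1)(n - 2) / 24
Then q(n) = -10·L_0(n) - 2·L_1(n) + 0·L_2(n) - 10·L_3(n) - 86·L_4(n).
Expanding and collecting terms gives q(n) = -2n⁴ + 3n³ - n² + 2n - 2.
Check: q(1) = 0. ✓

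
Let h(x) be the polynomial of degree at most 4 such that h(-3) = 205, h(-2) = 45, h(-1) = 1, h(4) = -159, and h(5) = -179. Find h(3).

Write h(x) = ax^4 + bx^3 + cx^2 + dx + e. Substituting each data point gives a linear system:
  81a - 27b + 9c - 3d + e = 205
  16a - 8b + 4c - 2d + e = 45
  a - b + c - d + e = 1
  256a + 64b + 16c + 4d + e = -159
  625a + 125b + 25c + 5d + e = -179
Solving the system yields a = 1, b = -6, c = -3, d = 4, e = 1.
So h(x) = x^4 - 6x^3 - 3x^2 + 4x + 1.
Then h(3) = -95.

-95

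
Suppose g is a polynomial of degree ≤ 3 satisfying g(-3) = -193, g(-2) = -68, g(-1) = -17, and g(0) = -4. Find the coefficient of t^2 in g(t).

-1

Write g(t) = at^3 + bt^2 + ct + d. Substituting each data point gives a linear system:
  -27a + 9b - 3c + d = -193
  -8a + 4b - 2c + d = -68
  -a + b - c + d = -17
  d = -4
Solving the system yields a = 6, b = -1, c = 6, d = -4.
So g(t) = 6t³ - t² + 6t - 4.
The coefficient of t^2 is -1.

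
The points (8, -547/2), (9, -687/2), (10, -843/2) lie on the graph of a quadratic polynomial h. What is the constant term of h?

-3/2

Write h(s) = as^2 + bs + c. Substituting each data point gives a linear system:
  64a + 8b + c = -547/2
  81a + 9b + c = -687/2
  100a + 10b + c = -843/2
Solving the system yields a = -4, b = -2, c = -3/2.
So h(s) = -4s² - 2s - 3/2.
The constant term is -3/2.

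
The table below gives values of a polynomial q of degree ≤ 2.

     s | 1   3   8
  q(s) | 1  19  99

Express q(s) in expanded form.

q(s) = s^2 + 5s - 5

Using the Lagrange interpolation formula with nodes 1, 3, 8:
  L_0(s) = (s - 3)(s - 8) / 14
  L_1(s) = (s - 1)(s - 8) / -10
  L_2(s) = (s - 1)(s - 3) / 35
Then q(s) = 1·L_0(s) + 19·L_1(s) + 99·L_2(s).
Expanding and collecting terms gives q(s) = s^2 + 5s - 5.
Check: q(3) = 19. ✓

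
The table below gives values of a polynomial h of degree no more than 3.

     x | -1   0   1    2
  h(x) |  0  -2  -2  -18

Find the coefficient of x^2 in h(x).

Write h(x) = ax^3 + bx^2 + cx + d. Substituting each data point gives a linear system:
  -a + b - c + d = 0
  d = -2
  a + b + c + d = -2
  8a + 4b + 2c + d = -18
Solving the system yields a = -3, b = 1, c = 2, d = -2.
So h(x) = -3x³ + x² + 2x - 2.
The coefficient of x^2 is 1.

1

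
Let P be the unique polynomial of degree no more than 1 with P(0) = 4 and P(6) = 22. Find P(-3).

-5

Using the Lagrange interpolation formula with nodes 0, 6:
  L_0(t) = (t - 6) / -6
  L_1(t) = t / 6
Then P(t) = 4·L_0(t) + 22·L_1(t).
Expanding and collecting terms gives P(t) = 3t + 4.
Evaluating at t = -3: P(-3) = -5.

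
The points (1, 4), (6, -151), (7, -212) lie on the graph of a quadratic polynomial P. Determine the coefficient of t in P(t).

Write P(t) = at^2 + bt + c. Substituting each data point gives a linear system:
  a + b + c = 4
  36a + 6b + c = -151
  49a + 7b + c = -212
Solving the system yields a = -5, b = 4, c = 5.
So P(t) = -5t^2 + 4t + 5.
The coefficient of t is 4.

4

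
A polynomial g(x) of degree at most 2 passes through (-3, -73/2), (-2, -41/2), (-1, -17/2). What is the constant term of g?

-1/2

Write g(x) = ax^2 + bx + c. Substituting each data point gives a linear system:
  9a - 3b + c = -73/2
  4a - 2b + c = -41/2
  a - b + c = -17/2
Solving the system yields a = -2, b = 6, c = -1/2.
So g(x) = -2x^2 + 6x - 1/2.
The constant term is -1/2.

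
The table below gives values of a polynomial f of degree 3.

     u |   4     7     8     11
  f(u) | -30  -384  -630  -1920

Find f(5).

-96

Write f(u) = au^3 + bu^2 + cu + d. Substituting each data point gives a linear system:
  64a + 16b + 4c + d = -30
  343a + 49b + 7c + d = -384
  512a + 64b + 8c + d = -630
  1331a + 121b + 11c + d = -1920
Solving the system yields a = -2, b = 6, c = 2, d = -6.
So f(u) = -2u^3 + 6u^2 + 2u - 6.
Then f(5) = -96.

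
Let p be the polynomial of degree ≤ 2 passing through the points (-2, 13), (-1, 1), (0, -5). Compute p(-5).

Using the Lagrange interpolation formula with nodes -2, -1, 0:
  L_0(u) = (u + 1)u / 2
  L_1(u) = (u + 2)u / -1
  L_2(u) = (u + 2)(u + 1) / 2
Then p(u) = 13·L_0(u) + 1·L_1(u) - 5·L_2(u).
Expanding and collecting terms gives p(u) = 3u² - 3u - 5.
Evaluating at u = -5: p(-5) = 85.

85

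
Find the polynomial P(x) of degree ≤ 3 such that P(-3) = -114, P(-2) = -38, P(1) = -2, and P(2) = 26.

Using the Lagrange interpolation formula with nodes -3, -2, 1, 2:
  L_0(x) = (x + 2)(x - 1)(x - 2) / -20
  L_1(x) = (x + 3)(x - 1)(x - 2) / 12
  L_2(x) = (x + 3)(x + 2)(x - 2) / -12
  L_3(x) = (x + 3)(x + 2)(x - 1) / 20
Then P(x) = -114·L_0(x) - 38·L_1(x) - 2·L_2(x) + 26·L_3(x).
Expanding and collecting terms gives P(x) = 4x^3 - 6.
Check: P(1) = -2. ✓

P(x) = 4x^3 - 6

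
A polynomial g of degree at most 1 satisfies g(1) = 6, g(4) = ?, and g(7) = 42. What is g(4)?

24

On equispaced nodes a degree-1 polynomial has vanishing second forward difference, so
  g(1) - 2·g(4) + g(7) = 0.
Substituting the known values and solving for g(4):
  -2·g(4) = -48
  g(4) = 24.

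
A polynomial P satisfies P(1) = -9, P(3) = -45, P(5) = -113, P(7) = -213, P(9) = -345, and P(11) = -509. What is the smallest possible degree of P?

2

Forward differences of the values at x = 1, 3, 5, 7, 9, 11:
  P  : -9  -45  -113  -213  -345  -509
  Δ  : -36  -68  -100  -132  -164
  Δ^2: -32  -32  -32  -32
  Δ^3: 0  0  0
  Δ^4: 0  0
  Δ^5: 0
The second differences are constant (-32) and nonzero, while all higher differences vanish, so the minimal degree is 2.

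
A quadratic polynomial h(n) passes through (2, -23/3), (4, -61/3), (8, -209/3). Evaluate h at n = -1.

Using the Lagrange interpolation formula with nodes 2, 4, 8:
  L_0(n) = (n - 4)(n - 8) / 12
  L_1(n) = (n - 2)(n - 8) / -8
  L_2(n) = (n - 2)(n - 4) / 24
Then h(n) = -23/3·L_0(n) - 61/3·L_1(n) - 209/3·L_2(n).
Expanding and collecting terms gives h(n) = -n^2 - (1/3)n - 3.
Evaluating at n = -1: h(-1) = -11/3.

-11/3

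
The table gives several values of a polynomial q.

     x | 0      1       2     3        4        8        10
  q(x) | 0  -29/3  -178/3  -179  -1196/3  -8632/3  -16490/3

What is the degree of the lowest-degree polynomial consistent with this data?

Divided differences on the nodes 0, 1, 2, 3, 4, 8, 10:
  order 0: 0  -29/3  -178/3  -179  -1196/3  -8632/3  -16490/3
  order 1: -29/3  -149/3  -359/3  -659/3  -1859/3  -3929/3
  order 2: -20  -35  -50  -80  -115
  order 3: -5  -5  -5  -5
  order 4: 0  0  0
  order 5: 0  0
  order 6: 0
The order-3 divided differences are all -5 (nonzero) and every higher order vanishes, so the data lies on a polynomial of degree exactly 3.

3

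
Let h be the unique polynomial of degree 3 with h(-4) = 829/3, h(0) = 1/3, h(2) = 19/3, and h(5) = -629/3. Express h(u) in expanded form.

Write h(u) = au^3 + bu^2 + cu + d. Substituting each data point gives a linear system:
  -64a + 16b - 4c + d = 829/3
  d = 1/3
  8a + 4b + 2c + d = 19/3
  125a + 25b + 5c + d = -629/3
Solving the system yields a = -3, b = 6, c = 3, d = 1/3.
So h(u) = -3u³ + 6u² + 3u + 1/3.
Check: h(-4) = 829/3. ✓

h(u) = -3u^3 + 6u^2 + 3u + 1/3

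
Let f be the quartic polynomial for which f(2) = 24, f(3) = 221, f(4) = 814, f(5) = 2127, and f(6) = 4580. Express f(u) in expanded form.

f(u) = 4u^4 - 2u^3 - 4u^2 - 5u + 2

Write f(u) = au^4 + bu^3 + cu^2 + du + e. Substituting each data point gives a linear system:
  16a + 8b + 4c + 2d + e = 24
  81a + 27b + 9c + 3d + e = 221
  256a + 64b + 16c + 4d + e = 814
  625a + 125b + 25c + 5d + e = 2127
  1296a + 216b + 36c + 6d + e = 4580
Solving the system yields a = 4, b = -2, c = -4, d = -5, e = 2.
So f(u) = 4u⁴ - 2u³ - 4u² - 5u + 2.
Check: f(5) = 2127. ✓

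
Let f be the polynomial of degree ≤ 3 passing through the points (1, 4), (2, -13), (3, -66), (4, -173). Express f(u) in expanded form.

Write f(u) = au^3 + bu^2 + cu + d. Substituting each data point gives a linear system:
  a + b + c + d = 4
  8a + 4b + 2c + d = -13
  27a + 9b + 3c + d = -66
  64a + 16b + 4c + d = -173
Solving the system yields a = -3, b = 0, c = 4, d = 3.
So f(u) = -3u^3 + 4u + 3.
Check: f(3) = -66. ✓

f(u) = -3u^3 + 4u + 3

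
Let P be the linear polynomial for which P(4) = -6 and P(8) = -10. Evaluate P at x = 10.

-12

Write P(x) = ax + b. Substituting each data point gives a linear system:
  4a + b = -6
  8a + b = -10
Solving the system yields a = -1, b = -2.
So P(x) = -x - 2.
Then P(10) = -12.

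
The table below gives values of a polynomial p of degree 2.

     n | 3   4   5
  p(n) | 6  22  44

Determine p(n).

p(n) = 3n^2 - 5n - 6

Using the Lagrange interpolation formula with nodes 3, 4, 5:
  L_0(n) = (n - 4)(n - 5) / 2
  L_1(n) = (n - 3)(n - 5) / -1
  L_2(n) = (n - 3)(n - 4) / 2
Then p(n) = 6·L_0(n) + 22·L_1(n) + 44·L_2(n).
Expanding and collecting terms gives p(n) = 3n^2 - 5n - 6.
Check: p(3) = 6. ✓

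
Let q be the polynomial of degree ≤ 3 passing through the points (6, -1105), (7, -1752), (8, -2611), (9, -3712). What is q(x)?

q(x) = -5x^3 - x^2 + x + 5

Write q(x) = ax^3 + bx^2 + cx + d. Substituting each data point gives a linear system:
  216a + 36b + 6c + d = -1105
  343a + 49b + 7c + d = -1752
  512a + 64b + 8c + d = -2611
  729a + 81b + 9c + d = -3712
Solving the system yields a = -5, b = -1, c = 1, d = 5.
So q(x) = -5x^3 - x^2 + x + 5.
Check: q(9) = -3712. ✓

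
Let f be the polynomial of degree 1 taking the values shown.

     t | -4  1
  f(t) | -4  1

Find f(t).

Write f(t) = at + b. Substituting each data point gives a linear system:
  -4a + b = -4
  a + b = 1
Solving the system yields a = 1, b = 0.
So f(t) = t.
Check: f(1) = 1. ✓

f(t) = t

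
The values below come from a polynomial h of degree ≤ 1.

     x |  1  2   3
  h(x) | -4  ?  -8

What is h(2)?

-6

The 2 known points determine the degree-1 polynomial uniquely.
Write h(x) = ax + b. Substituting each data point gives a linear system:
  a + b = -4
  3a + b = -8
Solving the system yields a = -2, b = -2.
So h(x) = -2x - 2.
Then h(2) = -6.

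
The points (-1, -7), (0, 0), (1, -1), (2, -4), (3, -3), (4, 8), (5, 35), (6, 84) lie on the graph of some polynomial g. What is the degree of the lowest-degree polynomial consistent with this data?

Forward differences of the values at t = -1, 0, 1, 2, 3, 4, 5, 6:
  g  : -7  0  -1  -4  -3  8  35  84
  Δ  : 7  -1  -3  1  11  27  49
  Δ^2: -8  -2  4  10  16  22
  Δ^3: 6  6  6  6  6
  Δ^4: 0  0  0  0
  Δ^5: 0  0  0
  Δ^6: 0  0
  Δ^7: 0
The third differences are constant (6) and nonzero, while all higher differences vanish, so the minimal degree is 3.

3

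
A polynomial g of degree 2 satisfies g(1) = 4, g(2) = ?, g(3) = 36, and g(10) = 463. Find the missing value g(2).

15

The 3 known points determine the degree-2 polynomial uniquely.
Write g(x) = ax^2 + bx + c. Substituting each data point gives a linear system:
  a + b + c = 4
  9a + 3b + c = 36
  100a + 10b + c = 463
Solving the system yields a = 5, b = -4, c = 3.
So g(x) = 5x^2 - 4x + 3.
Then g(2) = 15.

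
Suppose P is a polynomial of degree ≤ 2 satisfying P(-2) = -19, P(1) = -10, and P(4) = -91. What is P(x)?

Using the Lagrange interpolation formula with nodes -2, 1, 4:
  L_0(x) = (x - 1)(x - 4) / 18
  L_1(x) = (x + 2)(x - 4) / -9
  L_2(x) = (x + 2)(x - 1) / 18
Then P(x) = -19·L_0(x) - 10·L_1(x) - 91·L_2(x).
Expanding and collecting terms gives P(x) = -5x² - 2x - 3.
Check: P(4) = -91. ✓

P(x) = -5x^2 - 2x - 3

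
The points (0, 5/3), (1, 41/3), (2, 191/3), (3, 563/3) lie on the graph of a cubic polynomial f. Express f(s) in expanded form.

f(s) = 6s^3 + s^2 + 5s + 5/3

Write f(s) = as^3 + bs^2 + cs + d. Substituting each data point gives a linear system:
  d = 5/3
  a + b + c + d = 41/3
  8a + 4b + 2c + d = 191/3
  27a + 9b + 3c + d = 563/3
Solving the system yields a = 6, b = 1, c = 5, d = 5/3.
So f(s) = 6s³ + s² + 5s + 5/3.
Check: f(2) = 191/3. ✓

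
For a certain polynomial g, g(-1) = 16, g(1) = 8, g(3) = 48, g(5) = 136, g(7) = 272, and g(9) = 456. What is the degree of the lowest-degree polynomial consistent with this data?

Forward differences of the values at x = -1, 1, 3, 5, 7, 9:
  g  : 16  8  48  136  272  456
  Δ  : -8  40  88  136  184
  Δ^2: 48  48  48  48
  Δ^3: 0  0  0
  Δ^4: 0  0
  Δ^5: 0
The second differences are constant (48) and nonzero, while all higher differences vanish, so the minimal degree is 2.

2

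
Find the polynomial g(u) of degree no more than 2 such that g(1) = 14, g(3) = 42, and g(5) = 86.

Using the Lagrange interpolation formula with nodes 1, 3, 5:
  L_0(u) = (u - 3)(u - 5) / 8
  L_1(u) = (u - 1)(u - 5) / -4
  L_2(u) = (u - 1)(u - 3) / 8
Then g(u) = 14·L_0(u) + 42·L_1(u) + 86·L_2(u).
Expanding and collecting terms gives g(u) = 2u^2 + 6u + 6.
Check: g(1) = 14. ✓

g(u) = 2u^2 + 6u + 6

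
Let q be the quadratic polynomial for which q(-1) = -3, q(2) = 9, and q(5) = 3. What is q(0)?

3

Using the Lagrange interpolation formula with nodes -1, 2, 5:
  L_0(x) = (x - 2)(x - 5) / 18
  L_1(x) = (x + 1)(x - 5) / -9
  L_2(x) = (x + 1)(x - 2) / 18
Then q(x) = -3·L_0(x) + 9·L_1(x) + 3·L_2(x).
Expanding and collecting terms gives q(x) = -x^2 + 5x + 3.
Evaluating at x = 0: q(0) = 3.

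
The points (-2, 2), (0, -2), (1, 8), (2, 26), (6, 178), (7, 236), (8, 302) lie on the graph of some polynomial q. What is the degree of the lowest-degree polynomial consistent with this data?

Divided differences on the nodes -2, 0, 1, 2, 6, 7, 8:
  order 0: 2  -2  8  26  178  236  302
  order 1: -2  10  18  38  58  66
  order 2: 4  4  4  4  4
  order 3: 0  0  0  0
  order 4: 0  0  0
  order 5: 0  0
  order 6: 0
The order-2 divided differences are all 4 (nonzero) and every higher order vanishes, so the data lies on a polynomial of degree exactly 2.

2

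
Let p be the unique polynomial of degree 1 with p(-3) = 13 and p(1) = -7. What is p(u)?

p(u) = -5u - 2

Write p(u) = au + b. Substituting each data point gives a linear system:
  -3a + b = 13
  a + b = -7
Solving the system yields a = -5, b = -2.
So p(u) = -5u - 2.
Check: p(-3) = 13. ✓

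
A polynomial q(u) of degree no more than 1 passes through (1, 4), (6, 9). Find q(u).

q(u) = u + 3

Write q(u) = au + b. Substituting each data point gives a linear system:
  a + b = 4
  6a + b = 9
Solving the system yields a = 1, b = 3.
So q(u) = u + 3.
Check: q(1) = 4. ✓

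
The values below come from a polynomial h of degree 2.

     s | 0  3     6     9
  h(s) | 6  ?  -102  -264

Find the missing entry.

-12

The 3 known points determine the degree-2 polynomial uniquely.
Write h(s) = as^2 + bs + c. Substituting each data point gives a linear system:
  c = 6
  36a + 6b + c = -102
  81a + 9b + c = -264
Solving the system yields a = -4, b = 6, c = 6.
So h(s) = -4s² + 6s + 6.
Then h(3) = -12.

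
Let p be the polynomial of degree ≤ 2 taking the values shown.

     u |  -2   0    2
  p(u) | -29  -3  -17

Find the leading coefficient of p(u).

-5

Write p(u) = au^2 + bu + c. Substituting each data point gives a linear system:
  4a - 2b + c = -29
  c = -3
  4a + 2b + c = -17
Solving the system yields a = -5, b = 3, c = -3.
So p(u) = -5u² + 3u - 3.
The leading coefficient is -5.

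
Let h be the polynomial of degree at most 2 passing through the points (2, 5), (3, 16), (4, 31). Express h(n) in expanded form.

Write h(n) = an^2 + bn + c. Substituting each data point gives a linear system:
  4a + 2b + c = 5
  9a + 3b + c = 16
  16a + 4b + c = 31
Solving the system yields a = 2, b = 1, c = -5.
So h(n) = 2n^2 + n - 5.
Check: h(4) = 31. ✓

h(n) = 2n^2 + n - 5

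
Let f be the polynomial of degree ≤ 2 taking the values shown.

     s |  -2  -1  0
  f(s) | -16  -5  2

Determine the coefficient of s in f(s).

5

Write f(s) = as^2 + bs + c. Substituting each data point gives a linear system:
  4a - 2b + c = -16
  a - b + c = -5
  c = 2
Solving the system yields a = -2, b = 5, c = 2.
So f(s) = -2s^2 + 5s + 2.
The coefficient of s is 5.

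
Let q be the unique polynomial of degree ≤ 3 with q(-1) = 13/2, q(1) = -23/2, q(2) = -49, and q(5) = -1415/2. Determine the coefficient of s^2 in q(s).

5/2

Write q(s) = as^3 + bs^2 + cs + d. Substituting each data point gives a linear system:
  -a + b - c + d = 13/2
  a + b + c + d = -23/2
  8a + 4b + 2c + d = -49
  125a + 25b + 5c + d = -1415/2
Solving the system yields a = -6, b = 5/2, c = -3, d = -5.
So q(s) = -6s³ + (5/2)s² - 3s - 5.
The coefficient of s^2 is 5/2.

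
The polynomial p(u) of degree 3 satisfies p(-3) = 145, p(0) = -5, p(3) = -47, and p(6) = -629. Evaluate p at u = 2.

Forward differences of the values at u = -3, 0, 3, 6:
  p  : 145  -5  -47  -629
  Δ  : -150  -42  -582
  Δ^2: 108  -540
  Δ^3: -648
The third differences are constant, confirming degree 3.
Interpolating (Newton forward form) and evaluating at u = 2 gives p(2) = -5.

-5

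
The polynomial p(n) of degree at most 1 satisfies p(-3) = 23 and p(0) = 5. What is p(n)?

p(n) = -6n + 5

Write p(n) = an + b. Substituting each data point gives a linear system:
  -3a + b = 23
  b = 5
Solving the system yields a = -6, b = 5.
So p(n) = -6n + 5.
Check: p(0) = 5. ✓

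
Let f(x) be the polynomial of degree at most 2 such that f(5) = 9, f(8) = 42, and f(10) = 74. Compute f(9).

57

Using the Lagrange interpolation formula with nodes 5, 8, 10:
  L_0(x) = (x - 8)(x - 10) / 15
  L_1(x) = (x - 5)(x - 10) / -6
  L_2(x) = (x - 5)(x - 8) / 10
Then f(x) = 9·L_0(x) + 42·L_1(x) + 74·L_2(x).
Expanding and collecting terms gives f(x) = x^2 - 2x - 6.
Evaluating at x = 9: f(9) = 57.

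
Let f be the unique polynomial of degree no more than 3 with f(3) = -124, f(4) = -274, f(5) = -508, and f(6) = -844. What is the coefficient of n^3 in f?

Write f(n) = an^3 + bn^2 + cn + d. Substituting each data point gives a linear system:
  27a + 9b + 3c + d = -124
  64a + 16b + 4c + d = -274
  125a + 25b + 5c + d = -508
  216a + 36b + 6c + d = -844
Solving the system yields a = -3, b = -6, c = 3, d = 2.
So f(n) = -3n^3 - 6n^2 + 3n + 2.
The leading coefficient is -3.

-3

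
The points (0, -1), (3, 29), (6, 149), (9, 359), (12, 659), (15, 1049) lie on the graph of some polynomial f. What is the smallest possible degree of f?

Forward differences of the values at x = 0, 3, 6, 9, 12, 15:
  f  : -1  29  149  359  659  1049
  Δ  : 30  120  210  300  390
  Δ^2: 90  90  90  90
  Δ^3: 0  0  0
  Δ^4: 0  0
  Δ^5: 0
The second differences are constant (90) and nonzero, while all higher differences vanish, so the minimal degree is 2.

2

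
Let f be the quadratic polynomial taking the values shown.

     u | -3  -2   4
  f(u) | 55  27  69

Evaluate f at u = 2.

Write f(u) = au^2 + bu + c. Substituting each data point gives a linear system:
  9a - 3b + c = 55
  4a - 2b + c = 27
  16a + 4b + c = 69
Solving the system yields a = 5, b = -3, c = 1.
So f(u) = 5u^2 - 3u + 1.
Then f(2) = 15.

15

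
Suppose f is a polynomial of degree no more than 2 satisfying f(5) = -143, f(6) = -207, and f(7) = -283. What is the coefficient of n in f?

Write f(n) = an^2 + bn + c. Substituting each data point gives a linear system:
  25a + 5b + c = -143
  36a + 6b + c = -207
  49a + 7b + c = -283
Solving the system yields a = -6, b = 2, c = -3.
So f(n) = -6n^2 + 2n - 3.
The coefficient of n is 2.

2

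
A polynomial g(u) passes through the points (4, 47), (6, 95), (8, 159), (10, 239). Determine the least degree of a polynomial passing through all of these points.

Forward differences of the values at u = 4, 6, 8, 10:
  g  : 47  95  159  239
  Δ  : 48  64  80
  Δ^2: 16  16
  Δ^3: 0
The second differences are constant (16) and nonzero, while all higher differences vanish, so the minimal degree is 2.

2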